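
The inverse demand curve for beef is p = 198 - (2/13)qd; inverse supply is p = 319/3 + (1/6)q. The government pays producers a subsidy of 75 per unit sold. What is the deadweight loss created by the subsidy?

Deadweight loss = 8775

Pre-subsidy: 198 - (2/13)q = 319/3 + (1/6)q gives q* = 286 and p* = 154.
With the subsidy, sellers receive ps = pb + 75 for each unit, where pb is the price buyers pay.
On the curves, pb = 198 - (2/13)q and ps = 319/3 + (1/6)q; the wedge ps − pb = 75 gives 319/3 + (1/6)q − (198 - (2/13)q) = 75, so q' = 520.
Then pb = 198 − (2/13)·520 = 118 and ps = 319/3 + (1/6)·520 = 193.
The subsidy expands output by 520 − 286 = 234 past the efficient level; on those units the gap between marginal cost and willingness to pay runs from 0 up to 75.
DWL = ½ × 75 × 234 = 8775.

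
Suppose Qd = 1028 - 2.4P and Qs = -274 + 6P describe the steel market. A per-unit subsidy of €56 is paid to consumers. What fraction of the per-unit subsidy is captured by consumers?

Consumer share = 5/7

Pre-subsidy: 1028 - 2.4P = -274 + 6P gives P* = 155, Q* = 656.
With the rebate, buyers effectively pay Pb = Ps − 56, where Ps is the price sellers receive.
Demand in terms of Ps becomes Qd = 1028 − 2.4(Ps − 56) = 1162.4 - 2.4Ps. Setting this equal to supply: 1162.4 - 2.4Ps = -274 + 6Ps, so Ps = 171.
Buyers pay Pb = 171 − 56 = 115; Q' = -274 + 6·171 = 752.
Buyers' price falls by P* − Pb = 155 − 115 = 40; sellers' price rises by Ps − P* = 171 − 155 = 16.
So consumers capture 40/56 = 5/7 of each unit of subsidy.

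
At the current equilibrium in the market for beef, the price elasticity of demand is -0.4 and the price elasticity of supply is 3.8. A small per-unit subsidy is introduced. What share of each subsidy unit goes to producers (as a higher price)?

Producer share = 2/21

For a small subsidy around the equilibrium, the benefit split depends on the relative slopes, which at a point are proportional to the elasticities.
Buyer share = εs/(εs + |εd|) = 3.8/(3.8 + 0.4) = 19/21; seller share = |εd|/(εs + |εd|) = 2/21.
So producers capture 2/21 of the subsidy.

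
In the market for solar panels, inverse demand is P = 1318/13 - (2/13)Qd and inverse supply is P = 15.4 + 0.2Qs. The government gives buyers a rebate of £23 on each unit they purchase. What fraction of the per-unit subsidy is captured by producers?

Producer share = 13/23

Pre-subsidy: 1318/13 - (2/13)Q = 15.4 + 0.2Q gives Q* = 243 and P* = 64.
With the rebate, buyers effectively pay Pb = Ps − 23, where Ps is the price sellers receive.
On the curves, Pb = 1318/13 - (2/13)Q and Ps = 15.4 + 0.2Q; the wedge Ps − Pb = 23 gives 15.4 + 0.2Q − (1318/13 - (2/13)Q) = 23, so Q' = 308.
Then Pb = 1318/13 − (2/13)·308 = 54 and Ps = 15.4 + 0.2·308 = 77.
Buyers' price falls by P* − Pb = 64 − 54 = 10; sellers' price rises by Ps − P* = 77 − 64 = 13.
So producers capture 13/23 = 13/23 of each unit of subsidy.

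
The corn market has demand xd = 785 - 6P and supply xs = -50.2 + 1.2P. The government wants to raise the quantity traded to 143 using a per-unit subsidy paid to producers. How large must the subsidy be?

At x = 143, invert demand for the buyer price: Pb = (785 − 143)/6 = 107; invert supply for the seller price: Ps = (143 − (-50.2))/1.2 = 161.
The subsidy must fill the gap: s = Ps − Pb = 161 − 107 = 54.

Required subsidy s = 54 per unit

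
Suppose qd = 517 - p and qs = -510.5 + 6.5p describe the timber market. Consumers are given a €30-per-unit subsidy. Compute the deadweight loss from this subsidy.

Deadweight loss = €390

Pre-subsidy: 517 - p = -510.5 + 6.5p gives p* = 137, q* = 380.
With the rebate, buyers effectively pay pb = ps − 30, where ps is the price sellers receive.
Demand in terms of ps becomes qd = 517 − 1(ps − 30) = 547 - ps. Setting this equal to supply: 547 - ps = -510.5 + 6.5ps, so ps = 141.
Buyers pay pb = 141 − 30 = 111; q' = -510.5 + 6.5·141 = 406.
The subsidy expands output by 406 − 380 = 26 past the efficient level; on those units the gap between marginal cost and willingness to pay runs from 0 up to 30.
DWL = ½ × 30 × 26 = 390.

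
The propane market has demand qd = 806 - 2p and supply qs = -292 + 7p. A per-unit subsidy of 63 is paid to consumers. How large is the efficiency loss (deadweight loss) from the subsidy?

Pre-subsidy: 806 - 2p = -292 + 7p gives p* = 122, q* = 562.
With the rebate, buyers effectively pay pb = ps − 63, where ps is the price sellers receive.
Demand in terms of ps becomes qd = 806 − 2(ps − 63) = 932 - 2ps. Setting this equal to supply: 932 - 2ps = -292 + 7ps, so ps = 136.
Buyers pay pb = 136 − 63 = 73; q' = -292 + 7·136 = 660.
The subsidy expands output by 660 − 562 = 98 past the efficient level; on those units the gap between marginal cost and willingness to pay runs from 0 up to 63.
DWL = ½ × 63 × 98 = 3087.

Deadweight loss = 3087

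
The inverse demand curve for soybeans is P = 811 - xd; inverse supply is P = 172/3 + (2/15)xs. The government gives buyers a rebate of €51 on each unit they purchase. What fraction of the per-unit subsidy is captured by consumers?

Pre-subsidy: 811 - x = 172/3 + (2/15)x gives x* = 665 and P* = 146.
With the rebate, buyers effectively pay Pb = Ps − 51, where Ps is the price sellers receive.
On the curves, Pb = 811 - x and Ps = 172/3 + (2/15)x; the wedge Ps − Pb = 51 gives 172/3 + (2/15)x − (811 - x) = 51, so x' = 710.
Then Pb = 811 − 1·710 = 101 and Ps = 172/3 + (2/15)·710 = 152.
Buyers' price falls by P* − Pb = 146 − 101 = 45; sellers' price rises by Ps − P* = 152 − 146 = 6.
So consumers capture 45/51 = 15/17 of each unit of subsidy.

Consumer share = 15/17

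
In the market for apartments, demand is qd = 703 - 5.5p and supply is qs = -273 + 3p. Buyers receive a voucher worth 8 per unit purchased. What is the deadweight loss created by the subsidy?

Deadweight loss = 1056/17

Pre-subsidy: 703 - 5.5p = -273 + 3p gives p* = 1952/17, q* = 1215/17.
With the rebate, buyers effectively pay pb = ps − 8, where ps is the price sellers receive.
Demand in terms of ps becomes qd = 703 − 5.5(ps − 8) = 747 - 5.5ps. Setting this equal to supply: 747 - 5.5ps = -273 + 3ps, so ps = 120.
Buyers pay pb = 120 − 8 = 112; q' = -273 + 3·120 = 87.
The subsidy expands output by 87 − 1215/17 = 264/17 past the efficient level; on those units the gap between marginal cost and willingness to pay runs from 0 up to 8.
DWL = ½ × 8 × 264/17 = 1056/17.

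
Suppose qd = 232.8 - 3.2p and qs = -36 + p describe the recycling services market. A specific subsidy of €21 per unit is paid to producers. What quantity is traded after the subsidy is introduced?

q' = 44

Pre-subsidy: 232.8 - 3.2p = -36 + p gives p* = 64, q* = 28.
With the subsidy, sellers receive ps = pb + 21 for each unit, where pb is the price buyers pay.
Supply in terms of pb becomes qs = -36 + 1(pb + 21) = -15 + pb. Setting this equal to demand: 232.8 - 3.2pb = -15 + pb, so pb = 59.
Sellers receive ps = 59 + 21 = 80; q' = 232.8 − 3.2·59 = 44.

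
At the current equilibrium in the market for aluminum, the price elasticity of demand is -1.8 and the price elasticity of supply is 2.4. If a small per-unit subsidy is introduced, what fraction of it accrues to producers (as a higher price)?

Producer share = 3/7

For a small subsidy around the equilibrium, the benefit split depends on the relative slopes, which at a point are proportional to the elasticities.
Buyer share = εs/(εs + |εd|) = 2.4/(2.4 + 1.8) = 4/7; seller share = |εd|/(εs + |εd|) = 3/7.
So producers capture 3/7 of the subsidy.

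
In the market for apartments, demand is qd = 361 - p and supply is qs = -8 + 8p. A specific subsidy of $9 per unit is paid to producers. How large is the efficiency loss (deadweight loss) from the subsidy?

Pre-subsidy: 361 - p = -8 + 8p gives p* = 41, q* = 320.
With the subsidy, sellers receive ps = pb + 9 for each unit, where pb is the price buyers pay.
Supply in terms of pb becomes qs = -8 + 8(pb + 9) = 64 + 8pb. Setting this equal to demand: 361 - pb = 64 + 8pb, so pb = 33.
Sellers receive ps = 33 + 9 = 42; q' = 361 − 1·33 = 328.
The subsidy expands output by 328 − 320 = 8 past the efficient level; on those units the gap between marginal cost and willingness to pay runs from 0 up to 9.
DWL = ½ × 9 × 8 = 36.

Deadweight loss = $36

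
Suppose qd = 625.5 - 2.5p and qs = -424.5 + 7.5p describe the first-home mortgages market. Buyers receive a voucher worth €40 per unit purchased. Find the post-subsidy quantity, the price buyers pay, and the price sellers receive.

Pre-subsidy: 625.5 - 2.5p = -424.5 + 7.5p gives p* = 105, q* = 363.
With the rebate, buyers effectively pay pb = ps − 40, where ps is the price sellers receive.
Demand in terms of ps becomes qd = 625.5 − 2.5(ps − 40) = 725.5 - 2.5ps. Setting this equal to supply: 725.5 - 2.5ps = -424.5 + 7.5ps, so ps = 115.
Buyers pay pb = 115 − 40 = 75; q' = -424.5 + 7.5·115 = 438.

q' = 438; buyers pay €75; sellers receive €115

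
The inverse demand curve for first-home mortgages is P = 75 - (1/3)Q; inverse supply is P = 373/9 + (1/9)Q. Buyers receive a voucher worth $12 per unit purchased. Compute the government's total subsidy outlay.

Government cost = $1230

Pre-subsidy: 75 - (1/3)Q = 373/9 + (1/9)Q gives Q* = 75.5 and P* = 299/6.
With the rebate, buyers effectively pay Pb = Ps − 12, where Ps is the price sellers receive.
On the curves, Pb = 75 - (1/3)Q and Ps = 373/9 + (1/9)Q; the wedge Ps − Pb = 12 gives 373/9 + (1/9)Q − (75 - (1/3)Q) = 12, so Q' = 102.5.
Then Pb = 75 − (1/3)·102.5 = 245/6 and Ps = 373/9 + (1/9)·102.5 = 317/6.
Government outlay = subsidy × quantity = 12 × 102.5 = 1230.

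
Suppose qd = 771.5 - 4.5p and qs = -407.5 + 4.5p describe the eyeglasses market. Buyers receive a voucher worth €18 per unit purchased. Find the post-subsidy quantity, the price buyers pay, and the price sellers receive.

q' = 222.5; buyers pay €122; sellers receive €140

Pre-subsidy: 771.5 - 4.5p = -407.5 + 4.5p gives p* = 131, q* = 182.
With the rebate, buyers effectively pay pb = ps − 18, where ps is the price sellers receive.
Demand in terms of ps becomes qd = 771.5 − 4.5(ps − 18) = 852.5 - 4.5ps. Setting this equal to supply: 852.5 - 4.5ps = -407.5 + 4.5ps, so ps = 140.
Buyers pay pb = 140 − 18 = 122; q' = -407.5 + 4.5·140 = 222.5.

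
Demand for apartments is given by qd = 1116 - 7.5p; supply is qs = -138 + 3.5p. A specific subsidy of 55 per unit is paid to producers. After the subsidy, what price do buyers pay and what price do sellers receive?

Pre-subsidy: 1116 - 7.5p = -138 + 3.5p gives p* = 114, q* = 261.
With the subsidy, sellers receive ps = pb + 55 for each unit, where pb is the price buyers pay.
Supply in terms of pb becomes qs = -138 + 3.5(pb + 55) = 54.5 + 3.5pb. Setting this equal to demand: 1116 - 7.5pb = 54.5 + 3.5pb, so pb = 96.5.
Sellers receive ps = 96.5 + 55 = 151.5; q' = 1116 − 7.5·96.5 = 392.25.

Buyers pay 96.5; sellers receive 151.5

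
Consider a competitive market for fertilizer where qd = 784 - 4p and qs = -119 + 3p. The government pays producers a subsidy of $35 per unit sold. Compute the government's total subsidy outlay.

Pre-subsidy: 784 - 4p = -119 + 3p gives p* = 129, q* = 268.
With the subsidy, sellers receive ps = pb + 35 for each unit, where pb is the price buyers pay.
Supply in terms of pb becomes qs = -119 + 3(pb + 35) = -14 + 3pb. Setting this equal to demand: 784 - 4pb = -14 + 3pb, so pb = 114.
Sellers receive ps = 114 + 35 = 149; q' = 784 − 4·114 = 328.
Government outlay = subsidy × quantity = 35 × 328 = 11480.

Government cost = $11480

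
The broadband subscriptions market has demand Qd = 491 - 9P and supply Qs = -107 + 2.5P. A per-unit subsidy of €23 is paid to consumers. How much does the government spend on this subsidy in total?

Pre-subsidy: 491 - 9P = -107 + 2.5P gives P* = 52, Q* = 23.
With the rebate, buyers effectively pay Pb = Ps − 23, where Ps is the price sellers receive.
Demand in terms of Ps becomes Qd = 491 − 9(Ps − 23) = 698 - 9Ps. Setting this equal to supply: 698 - 9Ps = -107 + 2.5Ps, so Ps = 70.
Buyers pay Pb = 70 − 23 = 47; Q' = -107 + 2.5·70 = 68.
Government outlay = subsidy × quantity = 23 × 68 = 1564.

Government cost = €1564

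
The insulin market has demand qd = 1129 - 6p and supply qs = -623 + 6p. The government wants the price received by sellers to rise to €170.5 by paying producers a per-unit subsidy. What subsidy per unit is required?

Required subsidy s = €49 per unit

At a seller price of 170.5, quantity supplied is -623 + 6·170.5 = 400.
Buyers absorb 400 only when they pay pb with 1129 − 6·pb = 400, i.e. pb = 121.5.
s = ps − pb = 170.5 − 121.5 = 49.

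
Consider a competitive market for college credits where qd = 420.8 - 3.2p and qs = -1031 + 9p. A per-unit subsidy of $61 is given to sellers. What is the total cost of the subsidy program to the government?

Government cost = $11224

Pre-subsidy: 420.8 - 3.2p = -1031 + 9p gives p* = 119, q* = 40.
With the subsidy, sellers receive ps = pb + 61 for each unit, where pb is the price buyers pay.
Supply in terms of pb becomes qs = -1031 + 9(pb + 61) = -482 + 9pb. Setting this equal to demand: 420.8 - 3.2pb = -482 + 9pb, so pb = 74.
Sellers receive ps = 74 + 61 = 135; q' = 420.8 − 3.2·74 = 184.
Government outlay = subsidy × quantity = 61 × 184 = 11224.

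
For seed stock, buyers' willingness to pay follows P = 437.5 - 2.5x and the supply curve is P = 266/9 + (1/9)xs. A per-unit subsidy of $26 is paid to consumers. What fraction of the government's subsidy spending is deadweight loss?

Pre-subsidy: 437.5 - 2.5x = 266/9 + (1/9)x gives x* = 7343/47 and P* = 2205/47.
With the rebate, buyers effectively pay Pb = Ps − 26, where Ps is the price sellers receive.
On the curves, Pb = 437.5 - 2.5x and Ps = 266/9 + (1/9)x; the wedge Ps − Pb = 26 gives 266/9 + (1/9)x − (437.5 - 2.5x) = 26, so x' = 7811/47.
Then Pb = 437.5 − 2.5·(7811/47) = 1035/47 and Ps = 266/9 + (1/9)·(7811/47) = 2257/47.
ΔCS = ½(7343/47 + 7811/47)(2205/47 − 1035/47) = 8865090/2209; ΔPS = ½(7343/47 + 7811/47)(2257/47 − 2205/47) = 394004/2209.
Government spending = 26 × 7811/47 = 203086/47.
DWL = ½ × 26 × (7811/47 − 7343/47) = 6084/47; fraction = (6084/47) / (203086/47) = 234/7811.

DWL / government spending = 234/7811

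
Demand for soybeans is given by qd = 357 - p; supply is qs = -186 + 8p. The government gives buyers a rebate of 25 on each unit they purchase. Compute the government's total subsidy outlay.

Pre-subsidy: 357 - p = -186 + 8p gives p* = 181/3, q* = 890/3.
With the rebate, buyers effectively pay pb = ps − 25, where ps is the price sellers receive.
Demand in terms of ps becomes qd = 357 − 1(ps − 25) = 382 - ps. Setting this equal to supply: 382 - ps = -186 + 8ps, so ps = 568/9.
Buyers pay pb = 568/9 − 25 = 343/9; q' = -186 + 8·(568/9) = 2870/9.
Government outlay = subsidy × quantity = 25 × 2870/9 = 71750/9.

Government cost = 71750/9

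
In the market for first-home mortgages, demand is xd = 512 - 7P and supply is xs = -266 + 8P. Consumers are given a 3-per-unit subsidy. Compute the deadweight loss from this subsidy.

Pre-subsidy: 512 - 7P = -266 + 8P gives P* = 778/15, x* = 2234/15.
With the rebate, buyers effectively pay Pb = Ps − 3, where Ps is the price sellers receive.
Demand in terms of Ps becomes xd = 512 − 7(Ps − 3) = 533 - 7Ps. Setting this equal to supply: 533 - 7Ps = -266 + 8Ps, so Ps = 799/15.
Buyers pay Pb = 799/15 − 3 = 754/15; x' = -266 + 8·(799/15) = 2402/15.
The subsidy expands output by 2402/15 − 2234/15 = 11.2 past the efficient level; on those units the gap between marginal cost and willingness to pay runs from 0 up to 3.
DWL = ½ × 3 × 11.2 = 16.8.

Deadweight loss = 16.8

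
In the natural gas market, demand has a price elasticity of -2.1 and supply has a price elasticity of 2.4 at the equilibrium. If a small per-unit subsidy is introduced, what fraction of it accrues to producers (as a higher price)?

Producer share = 7/15

For a small subsidy around the equilibrium, the benefit split depends on the relative slopes, which at a point are proportional to the elasticities.
Buyer share = εs/(εs + |εd|) = 2.4/(2.4 + 2.1) = 8/15; seller share = |εd|/(εs + |εd|) = 7/15.
So producers capture 7/15 of the subsidy.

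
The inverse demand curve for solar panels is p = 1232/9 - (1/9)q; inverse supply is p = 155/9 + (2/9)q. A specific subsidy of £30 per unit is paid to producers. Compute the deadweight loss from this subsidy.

Pre-subsidy: 1232/9 - (1/9)q = 155/9 + (2/9)q gives q* = 359 and p* = 97.
With the subsidy, sellers receive ps = pb + 30 for each unit, where pb is the price buyers pay.
On the curves, pb = 1232/9 - (1/9)q and ps = 155/9 + (2/9)q; the wedge ps − pb = 30 gives 155/9 + (2/9)q − (1232/9 - (1/9)q) = 30, so q' = 449.
Then pb = 1232/9 − (1/9)·449 = 87 and ps = 155/9 + (2/9)·449 = 117.
The subsidy expands output by 449 − 359 = 90 past the efficient level; on those units the gap between marginal cost and willingness to pay runs from 0 up to 30.
DWL = ½ × 30 × 90 = 1350.

Deadweight loss = £1350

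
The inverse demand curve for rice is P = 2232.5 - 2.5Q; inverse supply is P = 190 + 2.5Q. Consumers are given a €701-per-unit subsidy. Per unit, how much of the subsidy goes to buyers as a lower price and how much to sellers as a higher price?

Buyers gain €350.5 per unit; sellers gain €350.5 per unit

Pre-subsidy: 2232.5 - 2.5Q = 190 + 2.5Q gives Q* = 408.5 and P* = 1211.25.
With the rebate, buyers effectively pay Pb = Ps − 701, where Ps is the price sellers receive.
On the curves, Pb = 2232.5 - 2.5Q and Ps = 190 + 2.5Q; the wedge Ps − Pb = 701 gives 190 + 2.5Q − (2232.5 - 2.5Q) = 701, so Q' = 548.7.
Then Pb = 2232.5 − 2.5·548.7 = 860.75 and Ps = 190 + 2.5·548.7 = 1561.75.
Buyers' price falls by P* − Pb = 1211.25 − 860.75 = 350.5; sellers' price rises by Ps − P* = 1561.75 − 1211.25 = 350.5.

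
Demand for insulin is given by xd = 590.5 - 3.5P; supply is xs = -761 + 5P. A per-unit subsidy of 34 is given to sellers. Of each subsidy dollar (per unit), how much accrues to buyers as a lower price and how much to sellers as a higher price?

Buyers gain 20 per unit; sellers gain 14 per unit

Pre-subsidy: 590.5 - 3.5P = -761 + 5P gives P* = 159, x* = 34.
With the subsidy, sellers receive Ps = Pb + 34 for each unit, where Pb is the price buyers pay.
Supply in terms of Pb becomes xs = -761 + 5(Pb + 34) = -591 + 5Pb. Setting this equal to demand: 590.5 - 3.5Pb = -591 + 5Pb, so Pb = 139.
Sellers receive Ps = 139 + 34 = 173; x' = 590.5 − 3.5·139 = 104.
Buyers' price falls by P* − Pb = 159 − 139 = 20; sellers' price rises by Ps − P* = 173 − 159 = 14.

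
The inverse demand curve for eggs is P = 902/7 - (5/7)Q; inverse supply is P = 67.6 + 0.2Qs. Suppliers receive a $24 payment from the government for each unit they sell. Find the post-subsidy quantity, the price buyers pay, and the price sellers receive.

Pre-subsidy: 902/7 - (5/7)Q = 67.6 + 0.2Q gives Q* = 67 and P* = 81.
With the subsidy, sellers receive Ps = Pb + 24 for each unit, where Pb is the price buyers pay.
On the curves, Pb = 902/7 - (5/7)Q and Ps = 67.6 + 0.2Q; the wedge Ps − Pb = 24 gives 67.6 + 0.2Q − (902/7 - (5/7)Q) = 24, so Q' = 93.25.
Then Pb = 902/7 − (5/7)·93.25 = 62.25 and Ps = 67.6 + 0.2·93.25 = 86.25.

Q' = 93.25; buyers pay $62.25; sellers receive $86.25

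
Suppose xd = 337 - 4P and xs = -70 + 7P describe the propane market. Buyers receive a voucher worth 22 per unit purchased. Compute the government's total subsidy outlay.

Pre-subsidy: 337 - 4P = -70 + 7P gives P* = 37, x* = 189.
With the rebate, buyers effectively pay Pb = Ps − 22, where Ps is the price sellers receive.
Demand in terms of Ps becomes xd = 337 − 4(Ps − 22) = 425 - 4Ps. Setting this equal to supply: 425 - 4Ps = -70 + 7Ps, so Ps = 45.
Buyers pay Pb = 45 − 22 = 23; x' = -70 + 7·45 = 245.
Government outlay = subsidy × quantity = 22 × 245 = 5390.

Government cost = 5390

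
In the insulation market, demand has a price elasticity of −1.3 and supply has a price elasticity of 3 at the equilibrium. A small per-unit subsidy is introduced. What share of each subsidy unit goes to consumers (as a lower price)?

Consumer share = 30/43

For a small subsidy around the equilibrium, the benefit split depends on the relative slopes, which at a point are proportional to the elasticities.
Buyer share = εs/(εs + |εd|) = 3/(3 + 1.3) = 30/43; seller share = |εd|/(εs + |εd|) = 13/43.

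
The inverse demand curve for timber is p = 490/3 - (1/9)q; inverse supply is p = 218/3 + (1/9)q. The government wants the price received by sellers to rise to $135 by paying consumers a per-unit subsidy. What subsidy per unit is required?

Required subsidy s = $34 per unit

At a seller price of 135, quantity supplied is -654 + 9·135 = 561.
Buyers absorb 561 only when they pay pb = 490/3 − (1/9)·561 = 101.
s = ps − pb = 135 − 101 = 34.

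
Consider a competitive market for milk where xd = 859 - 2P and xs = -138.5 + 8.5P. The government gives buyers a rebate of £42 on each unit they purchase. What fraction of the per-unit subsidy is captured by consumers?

Pre-subsidy: 859 - 2P = -138.5 + 8.5P gives P* = 95, x* = 669.
With the rebate, buyers effectively pay Pb = Ps − 42, where Ps is the price sellers receive.
Demand in terms of Ps becomes xd = 859 − 2(Ps − 42) = 943 - 2Ps. Setting this equal to supply: 943 - 2Ps = -138.5 + 8.5Ps, so Ps = 103.
Buyers pay Pb = 103 − 42 = 61; x' = -138.5 + 8.5·103 = 737.
Buyers' price falls by P* − Pb = 95 − 61 = 34; sellers' price rises by Ps − P* = 103 − 95 = 8.
So consumers capture 34/42 = 17/21 of each unit of subsidy.

Consumer share = 17/21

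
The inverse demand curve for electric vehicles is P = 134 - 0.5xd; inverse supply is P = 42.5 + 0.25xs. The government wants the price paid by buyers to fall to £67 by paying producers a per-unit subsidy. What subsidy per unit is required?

At a buyer price of 67, quantity demanded is 268 − 2·67 = 134.
Sellers supply 134 only when they receive Ps = 42.5 + 0.25·134 = 76.
s = Ps − Pb = 76 − 67 = 9.

Required subsidy s = £9 per unit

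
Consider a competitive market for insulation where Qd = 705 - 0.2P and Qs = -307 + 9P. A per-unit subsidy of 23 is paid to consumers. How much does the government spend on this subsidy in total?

Government cost = 15812.5

Pre-subsidy: 705 - 0.2P = -307 + 9P gives P* = 110, Q* = 683.
With the rebate, buyers effectively pay Pb = Ps − 23, where Ps is the price sellers receive.
Demand in terms of Ps becomes Qd = 705 − 0.2(Ps − 23) = 709.6 - 0.2Ps. Setting this equal to supply: 709.6 - 0.2Ps = -307 + 9Ps, so Ps = 110.5.
Buyers pay Pb = 110.5 − 23 = 87.5; Q' = -307 + 9·110.5 = 687.5.
Government outlay = subsidy × quantity = 23 × 687.5 = 15812.5.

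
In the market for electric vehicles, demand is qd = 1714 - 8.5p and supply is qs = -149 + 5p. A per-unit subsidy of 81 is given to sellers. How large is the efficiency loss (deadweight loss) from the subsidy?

Pre-subsidy: 1714 - 8.5p = -149 + 5p gives p* = 138, q* = 541.
With the subsidy, sellers receive ps = pb + 81 for each unit, where pb is the price buyers pay.
Supply in terms of pb becomes qs = -149 + 5(pb + 81) = 256 + 5pb. Setting this equal to demand: 1714 - 8.5pb = 256 + 5pb, so pb = 108.
Sellers receive ps = 108 + 81 = 189; q' = 1714 − 8.5·108 = 796.
The subsidy expands output by 796 − 541 = 255 past the efficient level; on those units the gap between marginal cost and willingness to pay runs from 0 up to 81.
DWL = ½ × 81 × 255 = 10327.5.

Deadweight loss = 10327.5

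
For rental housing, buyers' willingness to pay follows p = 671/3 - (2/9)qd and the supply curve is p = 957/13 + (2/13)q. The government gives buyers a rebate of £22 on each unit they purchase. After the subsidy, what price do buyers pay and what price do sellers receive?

Buyers pay £122; sellers receive £144

Pre-subsidy: 671/3 - (2/9)q = 957/13 + (2/13)q gives q* = 399 and p* = 135.
With the rebate, buyers effectively pay pb = ps − 22, where ps is the price sellers receive.
On the curves, pb = 671/3 - (2/9)q and ps = 957/13 + (2/13)q; the wedge ps − pb = 22 gives 957/13 + (2/13)q − (671/3 - (2/9)q) = 22, so q' = 457.5.
Then pb = 671/3 − (2/9)·457.5 = 122 and ps = 957/13 + (2/13)·457.5 = 144.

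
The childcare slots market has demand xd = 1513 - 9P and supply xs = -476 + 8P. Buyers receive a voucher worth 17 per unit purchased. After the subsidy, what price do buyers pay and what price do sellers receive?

Buyers pay 109; sellers receive 126

Pre-subsidy: 1513 - 9P = -476 + 8P gives P* = 117, x* = 460.
With the rebate, buyers effectively pay Pb = Ps − 17, where Ps is the price sellers receive.
Demand in terms of Ps becomes xd = 1513 − 9(Ps − 17) = 1666 - 9Ps. Setting this equal to supply: 1666 - 9Ps = -476 + 8Ps, so Ps = 126.
Buyers pay Pb = 126 − 17 = 109; x' = -476 + 8·126 = 532.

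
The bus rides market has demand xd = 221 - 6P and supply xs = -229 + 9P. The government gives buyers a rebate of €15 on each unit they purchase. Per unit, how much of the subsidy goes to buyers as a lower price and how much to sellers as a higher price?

Pre-subsidy: 221 - 6P = -229 + 9P gives P* = 30, x* = 41.
With the rebate, buyers effectively pay Pb = Ps − 15, where Ps is the price sellers receive.
Demand in terms of Ps becomes xd = 221 − 6(Ps − 15) = 311 - 6Ps. Setting this equal to supply: 311 - 6Ps = -229 + 9Ps, so Ps = 36.
Buyers pay Pb = 36 − 15 = 21; x' = -229 + 9·36 = 95.
Buyers' price falls by P* − Pb = 30 − 21 = 9; sellers' price rises by Ps − P* = 36 − 30 = 6.

Buyers gain €9 per unit; sellers gain €6 per unit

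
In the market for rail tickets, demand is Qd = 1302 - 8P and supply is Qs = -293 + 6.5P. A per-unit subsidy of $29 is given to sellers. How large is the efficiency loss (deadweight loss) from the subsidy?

Deadweight loss = $1508

Pre-subsidy: 1302 - 8P = -293 + 6.5P gives P* = 110, Q* = 422.
With the subsidy, sellers receive Ps = Pb + 29 for each unit, where Pb is the price buyers pay.
Supply in terms of Pb becomes Qs = -293 + 6.5(Pb + 29) = -104.5 + 6.5Pb. Setting this equal to demand: 1302 - 8Pb = -104.5 + 6.5Pb, so Pb = 97.
Sellers receive Ps = 97 + 29 = 126; Q' = 1302 − 8·97 = 526.
The subsidy expands output by 526 − 422 = 104 past the efficient level; on those units the gap between marginal cost and willingness to pay runs from 0 up to 29.
DWL = ½ × 29 × 104 = 1508.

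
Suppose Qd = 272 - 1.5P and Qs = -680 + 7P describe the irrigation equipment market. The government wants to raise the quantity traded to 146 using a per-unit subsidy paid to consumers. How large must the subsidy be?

Required subsidy s = 34 per unit

At Q = 146, invert demand for the buyer price: Pb = (272 − 146)/1.5 = 84; invert supply for the seller price: Ps = (146 − (-680))/7 = 118.
The subsidy must fill the gap: s = Ps − Pb = 118 − 84 = 34.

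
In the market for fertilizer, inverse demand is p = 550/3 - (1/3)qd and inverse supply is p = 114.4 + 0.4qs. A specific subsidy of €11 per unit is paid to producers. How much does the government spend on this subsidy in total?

Pre-subsidy: 550/3 - (1/3)q = 114.4 + 0.4q gives q* = 94 and p* = 152.
With the subsidy, sellers receive ps = pb + 11 for each unit, where pb is the price buyers pay.
On the curves, pb = 550/3 - (1/3)q and ps = 114.4 + 0.4q; the wedge ps − pb = 11 gives 114.4 + 0.4q − (550/3 - (1/3)q) = 11, so q' = 109.
Then pb = 550/3 − (1/3)·109 = 147 and ps = 114.4 + 0.4·109 = 158.
Government outlay = subsidy × quantity = 11 × 109 = 1199.

Government cost = €1199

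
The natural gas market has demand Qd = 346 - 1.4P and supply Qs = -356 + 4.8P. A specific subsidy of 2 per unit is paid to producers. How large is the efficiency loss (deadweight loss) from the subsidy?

Pre-subsidy: 346 - 1.4P = -356 + 4.8P gives P* = 3510/31, Q* = 5812/31.
With the subsidy, sellers receive Ps = Pb + 2 for each unit, where Pb is the price buyers pay.
Supply in terms of Pb becomes Qs = -356 + 4.8(Pb + 2) = -346.4 + 4.8Pb. Setting this equal to demand: 346 - 1.4Pb = -346.4 + 4.8Pb, so Pb = 3462/31.
Sellers receive Ps = 3462/31 + 2 = 3524/31; Q' = 346 − 1.4·(3462/31) = 29396/155.
The subsidy expands output by 29396/155 − 5812/31 = 336/155 past the efficient level; on those units the gap between marginal cost and willingness to pay runs from 0 up to 2.
DWL = ½ × 2 × 336/155 = 336/155.

Deadweight loss = 336/155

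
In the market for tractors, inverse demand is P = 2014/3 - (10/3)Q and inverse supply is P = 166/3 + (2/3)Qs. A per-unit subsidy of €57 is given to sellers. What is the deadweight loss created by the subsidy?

Pre-subsidy: 2014/3 - (10/3)Q = 166/3 + (2/3)Q gives Q* = 154 and P* = 158.
With the subsidy, sellers receive Ps = Pb + 57 for each unit, where Pb is the price buyers pay.
On the curves, Pb = 2014/3 - (10/3)Q and Ps = 166/3 + (2/3)Q; the wedge Ps − Pb = 57 gives 166/3 + (2/3)Q − (2014/3 - (10/3)Q) = 57, so Q' = 168.25.
Then Pb = 2014/3 − (10/3)·168.25 = 110.5 and Ps = 166/3 + (2/3)·168.25 = 167.5.
The subsidy expands output by 168.25 − 154 = 14.25 past the efficient level; on those units the gap between marginal cost and willingness to pay runs from 0 up to 57.
DWL = ½ × 57 × 14.25 = 406.125.

Deadweight loss = €406.125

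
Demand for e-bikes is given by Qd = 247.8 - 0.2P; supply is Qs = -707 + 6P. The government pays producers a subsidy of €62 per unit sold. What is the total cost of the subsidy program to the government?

Government cost = €14198

Pre-subsidy: 247.8 - 0.2P = -707 + 6P gives P* = 154, Q* = 217.
With the subsidy, sellers receive Ps = Pb + 62 for each unit, where Pb is the price buyers pay.
Supply in terms of Pb becomes Qs = -707 + 6(Pb + 62) = -335 + 6Pb. Setting this equal to demand: 247.8 - 0.2Pb = -335 + 6Pb, so Pb = 94.
Sellers receive Ps = 94 + 62 = 156; Q' = 247.8 − 0.2·94 = 229.
Government outlay = subsidy × quantity = 62 × 229 = 14198.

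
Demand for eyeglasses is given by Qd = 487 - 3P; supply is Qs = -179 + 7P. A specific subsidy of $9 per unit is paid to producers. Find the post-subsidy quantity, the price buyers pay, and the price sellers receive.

Q' = 306.1; buyers pay $60.3; sellers receive $69.3

Pre-subsidy: 487 - 3P = -179 + 7P gives P* = 66.6, Q* = 287.2.
With the subsidy, sellers receive Ps = Pb + 9 for each unit, where Pb is the price buyers pay.
Supply in terms of Pb becomes Qs = -179 + 7(Pb + 9) = -116 + 7Pb. Setting this equal to demand: 487 - 3Pb = -116 + 7Pb, so Pb = 60.3.
Sellers receive Ps = 60.3 + 9 = 69.3; Q' = 487 − 3·60.3 = 306.1.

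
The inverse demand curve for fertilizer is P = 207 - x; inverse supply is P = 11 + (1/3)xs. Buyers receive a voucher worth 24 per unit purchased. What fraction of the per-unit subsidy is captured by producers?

Producer share = 0.25

Pre-subsidy: 207 - x = 11 + (1/3)x gives x* = 147 and P* = 60.
With the rebate, buyers effectively pay Pb = Ps − 24, where Ps is the price sellers receive.
On the curves, Pb = 207 - x and Ps = 11 + (1/3)x; the wedge Ps − Pb = 24 gives 11 + (1/3)x − (207 - x) = 24, so x' = 165.
Then Pb = 207 − 1·165 = 42 and Ps = 11 + (1/3)·165 = 66.
Buyers' price falls by P* − Pb = 60 − 42 = 18; sellers' price rises by Ps − P* = 66 − 60 = 6.
So producers capture 6/24 = 0.25 of each unit of subsidy.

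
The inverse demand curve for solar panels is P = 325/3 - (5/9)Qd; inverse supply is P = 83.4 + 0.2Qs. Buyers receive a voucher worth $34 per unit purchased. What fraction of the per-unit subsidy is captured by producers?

Producer share = 9/34

Pre-subsidy: 325/3 - (5/9)Q = 83.4 + 0.2Q gives Q* = 33 and P* = 90.
With the rebate, buyers effectively pay Pb = Ps − 34, where Ps is the price sellers receive.
On the curves, Pb = 325/3 - (5/9)Q and Ps = 83.4 + 0.2Q; the wedge Ps − Pb = 34 gives 83.4 + 0.2Q − (325/3 - (5/9)Q) = 34, so Q' = 78.
Then Pb = 325/3 − (5/9)·78 = 65 and Ps = 83.4 + 0.2·78 = 99.
Buyers' price falls by P* − Pb = 90 − 65 = 25; sellers' price rises by Ps − P* = 99 − 90 = 9.
So producers capture 9/34 = 9/34 of each unit of subsidy.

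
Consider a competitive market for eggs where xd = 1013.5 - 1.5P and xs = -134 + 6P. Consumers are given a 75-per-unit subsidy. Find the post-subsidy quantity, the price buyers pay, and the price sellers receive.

Pre-subsidy: 1013.5 - 1.5P = -134 + 6P gives P* = 153, x* = 784.
With the rebate, buyers effectively pay Pb = Ps − 75, where Ps is the price sellers receive.
Demand in terms of Ps becomes xd = 1013.5 − 1.5(Ps − 75) = 1126 - 1.5Ps. Setting this equal to supply: 1126 - 1.5Ps = -134 + 6Ps, so Ps = 168.
Buyers pay Pb = 168 − 75 = 93; x' = -134 + 6·168 = 874.

x' = 874; buyers pay 93; sellers receive 168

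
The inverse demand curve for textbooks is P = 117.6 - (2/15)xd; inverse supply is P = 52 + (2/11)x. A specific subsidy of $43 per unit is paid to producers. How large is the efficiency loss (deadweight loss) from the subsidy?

Deadweight loss = 305085/104

Pre-subsidy: 117.6 - (2/15)x = 52 + (2/11)x gives x* = 2706/13 and P* = 1168/13.
With the subsidy, sellers receive Ps = Pb + 43 for each unit, where Pb is the price buyers pay.
On the curves, Pb = 117.6 - (2/15)x and Ps = 52 + (2/11)x; the wedge Ps − Pb = 43 gives 52 + (2/11)x − (117.6 - (2/15)x) = 43, so x' = 17919/52.
Then Pb = 117.6 − (2/15)·(17919/52) = 1863/26 and Ps = 52 + (2/11)·(17919/52) = 2981/26.
The subsidy expands output by 17919/52 − 2706/13 = 7095/52 past the efficient level; on those units the gap between marginal cost and willingness to pay runs from 0 up to 43.
DWL = ½ × 43 × 7095/52 = 305085/104.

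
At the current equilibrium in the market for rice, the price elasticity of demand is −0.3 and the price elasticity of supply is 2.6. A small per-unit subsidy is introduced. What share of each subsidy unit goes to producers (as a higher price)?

Producer share = 3/29

For a small subsidy around the equilibrium, the benefit split depends on the relative slopes, which at a point are proportional to the elasticities.
Buyer share = εs/(εs + |εd|) = 2.6/(2.6 + 0.3) = 26/29; seller share = |εd|/(εs + |εd|) = 3/29.
So producers capture 3/29 of the subsidy.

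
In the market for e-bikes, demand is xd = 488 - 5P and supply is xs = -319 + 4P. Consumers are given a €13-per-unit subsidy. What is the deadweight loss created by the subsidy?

Pre-subsidy: 488 - 5P = -319 + 4P gives P* = 269/3, x* = 119/3.
With the rebate, buyers effectively pay Pb = Ps − 13, where Ps is the price sellers receive.
Demand in terms of Ps becomes xd = 488 − 5(Ps − 13) = 553 - 5Ps. Setting this equal to supply: 553 - 5Ps = -319 + 4Ps, so Ps = 872/9.
Buyers pay Pb = 872/9 − 13 = 755/9; x' = -319 + 4·(872/9) = 617/9.
The subsidy expands output by 617/9 − 119/3 = 260/9 past the efficient level; on those units the gap between marginal cost and willingness to pay runs from 0 up to 13.
DWL = ½ × 13 × 260/9 = 1690/9.

Deadweight loss = 1690/9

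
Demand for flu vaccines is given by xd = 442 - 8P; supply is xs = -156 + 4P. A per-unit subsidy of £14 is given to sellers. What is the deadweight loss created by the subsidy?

Pre-subsidy: 442 - 8P = -156 + 4P gives P* = 299/6, x* = 130/3.
With the subsidy, sellers receive Ps = Pb + 14 for each unit, where Pb is the price buyers pay.
Supply in terms of Pb becomes xs = -156 + 4(Pb + 14) = -100 + 4Pb. Setting this equal to demand: 442 - 8Pb = -100 + 4Pb, so Pb = 271/6.
Sellers receive Ps = 271/6 + 14 = 355/6; x' = 442 − 8·(271/6) = 242/3.
The subsidy expands output by 242/3 − 130/3 = 112/3 past the efficient level; on those units the gap between marginal cost and willingness to pay runs from 0 up to 14.
DWL = ½ × 14 × 112/3 = 784/3.

Deadweight loss = 784/3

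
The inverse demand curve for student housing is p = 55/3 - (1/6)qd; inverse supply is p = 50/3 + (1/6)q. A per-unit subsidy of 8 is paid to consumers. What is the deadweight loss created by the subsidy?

Pre-subsidy: 55/3 - (1/6)q = 50/3 + (1/6)q gives q* = 5 and p* = 17.5.
With the rebate, buyers effectively pay pb = ps − 8, where ps is the price sellers receive.
On the curves, pb = 55/3 - (1/6)q and ps = 50/3 + (1/6)q; the wedge ps − pb = 8 gives 50/3 + (1/6)q − (55/3 - (1/6)q) = 8, so q' = 29.
Then pb = 55/3 − (1/6)·29 = 13.5 and ps = 50/3 + (1/6)·29 = 21.5.
The subsidy expands output by 29 − 5 = 24 past the efficient level; on those units the gap between marginal cost and willingness to pay runs from 0 up to 8.
DWL = ½ × 8 × 24 = 96.

Deadweight loss = 96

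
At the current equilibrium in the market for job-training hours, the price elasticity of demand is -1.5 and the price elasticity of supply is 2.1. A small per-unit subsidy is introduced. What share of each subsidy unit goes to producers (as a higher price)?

Producer share = 5/12

For a small subsidy around the equilibrium, the benefit split depends on the relative slopes, which at a point are proportional to the elasticities.
Buyer share = εs/(εs + |εd|) = 2.1/(2.1 + 1.5) = 7/12; seller share = |εd|/(εs + |εd|) = 5/12.
So producers capture 5/12 of the subsidy.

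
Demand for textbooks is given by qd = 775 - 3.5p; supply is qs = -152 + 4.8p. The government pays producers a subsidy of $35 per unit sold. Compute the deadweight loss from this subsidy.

Deadweight loss = 102900/83

Pre-subsidy: 775 - 3.5p = -152 + 4.8p gives p* = 9270/83, q* = 31880/83.
With the subsidy, sellers receive ps = pb + 35 for each unit, where pb is the price buyers pay.
Supply in terms of pb becomes qs = -152 + 4.8(pb + 35) = 16 + 4.8pb. Setting this equal to demand: 775 - 3.5pb = 16 + 4.8pb, so pb = 7590/83.
Sellers receive ps = 7590/83 + 35 = 10495/83; q' = 775 − 3.5·(7590/83) = 37760/83.
The subsidy expands output by 37760/83 − 31880/83 = 5880/83 past the efficient level; on those units the gap between marginal cost and willingness to pay runs from 0 up to 35.
DWL = ½ × 35 × 5880/83 = 102900/83.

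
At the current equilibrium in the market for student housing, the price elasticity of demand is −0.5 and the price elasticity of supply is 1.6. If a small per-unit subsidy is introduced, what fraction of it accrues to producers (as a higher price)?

Producer share = 5/21

For a small subsidy around the equilibrium, the benefit split depends on the relative slopes, which at a point are proportional to the elasticities.
Buyer share = εs/(εs + |εd|) = 1.6/(1.6 + 0.5) = 16/21; seller share = |εd|/(εs + |εd|) = 5/21.
So producers capture 5/21 of the subsidy.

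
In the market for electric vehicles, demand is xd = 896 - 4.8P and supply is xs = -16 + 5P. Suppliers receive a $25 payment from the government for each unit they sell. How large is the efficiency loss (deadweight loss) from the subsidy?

Deadweight loss = 37500/49

Pre-subsidy: 896 - 4.8P = -16 + 5P gives P* = 4560/49, x* = 22016/49.
With the subsidy, sellers receive Ps = Pb + 25 for each unit, where Pb is the price buyers pay.
Supply in terms of Pb becomes xs = -16 + 5(Pb + 25) = 109 + 5Pb. Setting this equal to demand: 896 - 4.8Pb = 109 + 5Pb, so Pb = 3935/49.
Sellers receive Ps = 3935/49 + 25 = 5160/49; x' = 896 − 4.8·(3935/49) = 25016/49.
The subsidy expands output by 25016/49 − 22016/49 = 3000/49 past the efficient level; on those units the gap between marginal cost and willingness to pay runs from 0 up to 25.
DWL = ½ × 25 × 3000/49 = 37500/49.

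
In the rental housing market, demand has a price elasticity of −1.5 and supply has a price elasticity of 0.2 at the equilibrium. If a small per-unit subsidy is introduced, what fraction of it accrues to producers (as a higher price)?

Producer share = 15/17

For a small subsidy around the equilibrium, the benefit split depends on the relative slopes, which at a point are proportional to the elasticities.
Buyer share = εs/(εs + |εd|) = 0.2/(0.2 + 1.5) = 2/17; seller share = |εd|/(εs + |εd|) = 15/17.
So producers capture 15/17 of the subsidy.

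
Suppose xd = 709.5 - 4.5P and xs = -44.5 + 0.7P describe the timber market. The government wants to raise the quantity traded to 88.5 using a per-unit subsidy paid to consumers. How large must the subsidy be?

At x = 88.5, invert demand for the buyer price: Pb = (709.5 − 88.5)/4.5 = 138; invert supply for the seller price: Ps = (88.5 − (-44.5))/0.7 = 190.
The subsidy must fill the gap: s = Ps − Pb = 190 − 138 = 52.

Required subsidy s = 52 per unit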